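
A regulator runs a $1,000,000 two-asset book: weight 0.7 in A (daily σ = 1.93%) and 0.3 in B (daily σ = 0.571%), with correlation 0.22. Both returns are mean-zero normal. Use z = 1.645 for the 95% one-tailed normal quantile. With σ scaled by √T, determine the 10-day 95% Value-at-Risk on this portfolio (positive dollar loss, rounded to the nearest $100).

$72,800

σ_p = √(0.7²·1.93² + 0.3²·0.571² + 2·0.22·0.7·0.3·1.93·0.571) = 1.399%.
σ_{10d} = 1.399% × √10 = 4.424%.
VaR = 1.645 × 4.424% = 7.277%; on $1,000,000 that is $72,770.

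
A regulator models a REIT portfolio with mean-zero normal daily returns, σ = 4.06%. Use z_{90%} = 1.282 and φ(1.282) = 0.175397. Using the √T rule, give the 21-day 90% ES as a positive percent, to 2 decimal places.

σ_{21d} = 4.06% × √21 = 18.605%.
ES multiplier = φ(z)/(1−α) = 0.175397/0.1 = 1.754.
ES = 18.605% × 1.754 = 32.633%.

32.63%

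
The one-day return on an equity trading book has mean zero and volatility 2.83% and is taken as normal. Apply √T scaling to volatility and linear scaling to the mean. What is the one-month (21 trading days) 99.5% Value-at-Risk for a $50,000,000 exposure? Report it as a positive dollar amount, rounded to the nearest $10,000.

At 99.5%, z = 2.576.
σ_{21d} = 2.83% × √21 = 12.969%.
VaR = 2.576 × 12.969% = 33.408%.
On $50,000,000: 0.33408 × $50,000,000 = $16,704,000.

$16,700,000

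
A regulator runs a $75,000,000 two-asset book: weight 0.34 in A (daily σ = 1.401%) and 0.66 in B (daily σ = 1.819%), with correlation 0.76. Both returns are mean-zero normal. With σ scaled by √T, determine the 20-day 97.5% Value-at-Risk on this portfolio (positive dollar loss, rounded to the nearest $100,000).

$10,500,000

σ_p = √(0.34²·1.401² + 0.66²·1.819² + 2·0.76·0.34·0.66·1.401·1.819) = 1.593%.
σ_{20d} = 1.593% × √20 = 7.124%.
z(97.5%) = 1.960.
VaR = 1.960 × 7.124% = 13.963%; on $75,000,000 that is $10,472,250.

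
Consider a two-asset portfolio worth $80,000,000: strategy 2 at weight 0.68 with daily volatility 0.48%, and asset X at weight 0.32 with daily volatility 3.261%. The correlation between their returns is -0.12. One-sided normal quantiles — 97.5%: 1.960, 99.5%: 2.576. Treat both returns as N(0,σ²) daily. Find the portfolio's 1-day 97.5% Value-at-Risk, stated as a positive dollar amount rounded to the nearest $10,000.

σ_p² = 0.68²·0.48² + 0.32²·3.261² + 2·-0.12·0.68·0.32·0.48·3.261 = 1.1137 (%²).
σ_p = √1.1137 = 1.055%.
VaR = 1.960 × 1.055% = 2.068%; on $80,000,000 that is $1,654,400.

$1,650,000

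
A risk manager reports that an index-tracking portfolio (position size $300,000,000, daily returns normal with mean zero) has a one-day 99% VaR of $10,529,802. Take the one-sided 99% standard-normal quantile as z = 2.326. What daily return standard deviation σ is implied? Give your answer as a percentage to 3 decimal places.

VaR as a fraction: $10,529,802 / $300,000,000 = 3.510%.
σ = VaR / z = 3.510% / 2.326 = 1.509%.

1.509%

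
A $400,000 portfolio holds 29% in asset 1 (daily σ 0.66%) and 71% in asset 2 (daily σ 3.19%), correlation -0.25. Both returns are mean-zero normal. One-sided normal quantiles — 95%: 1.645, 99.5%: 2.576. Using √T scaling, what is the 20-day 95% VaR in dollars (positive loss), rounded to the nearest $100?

$65,500

σ_p = √(0.29²·0.66² + 0.71²·3.19² + 2·-0.25·0.29·0.71·0.66·3.19) = 2.225%.
σ_{20d} = 2.225% × √20 = 9.951%.
VaR = 1.645 × 9.951% = 16.369%; on $400,000 that is $65,476.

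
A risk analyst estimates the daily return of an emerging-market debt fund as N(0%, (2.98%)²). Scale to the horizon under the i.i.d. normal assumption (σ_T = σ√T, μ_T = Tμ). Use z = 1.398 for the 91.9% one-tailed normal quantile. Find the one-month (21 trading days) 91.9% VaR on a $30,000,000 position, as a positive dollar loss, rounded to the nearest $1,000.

$5,727,000

σ_{21d} = 2.98% × √21 = 13.656%.
VaR = 1.398 × 13.656% = 19.091%.
On $30,000,000: 0.19091 × $30,000,000 = $5,727,300.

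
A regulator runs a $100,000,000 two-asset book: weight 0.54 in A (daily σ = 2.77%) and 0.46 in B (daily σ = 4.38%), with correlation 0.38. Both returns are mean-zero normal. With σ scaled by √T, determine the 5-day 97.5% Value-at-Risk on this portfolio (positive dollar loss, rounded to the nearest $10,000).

$12,840,000

σ_p = √(0.54²·2.77² + 0.46²·4.38² + 2·0.38·0.54·0.46·2.77·4.38) = 2.930%.
σ_{5d} = 2.930% × √5 = 6.552%.
z(97.5%) = 1.960.
VaR = 1.960 × 6.552% = 12.842%; on $100,000,000 that is $12,842,000.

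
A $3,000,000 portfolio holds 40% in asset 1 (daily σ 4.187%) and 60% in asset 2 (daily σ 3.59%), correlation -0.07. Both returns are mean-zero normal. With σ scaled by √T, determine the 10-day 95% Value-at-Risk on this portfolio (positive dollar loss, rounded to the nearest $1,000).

$411,000

σ_p = √(0.4²·4.187² + 0.6²·3.59² + 2·-0.07·0.4·0.6·4.187·3.59) = 2.634%.
σ_{10d} = 2.634% × √10 = 8.329%.
z(95%) = 1.645.
VaR = 1.645 × 8.329% = 13.701%; on $3,000,000 that is $411,030.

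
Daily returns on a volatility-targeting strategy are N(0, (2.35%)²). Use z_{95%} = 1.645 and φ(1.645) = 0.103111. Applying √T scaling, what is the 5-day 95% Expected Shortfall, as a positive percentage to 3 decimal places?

10.836%

σ_{5d} = 2.35% × √5 = 5.255%.
ES multiplier = φ(z)/(1−α) = 0.103111/0.05 = 2.062.
ES = 5.255% × 2.062 = 10.836%.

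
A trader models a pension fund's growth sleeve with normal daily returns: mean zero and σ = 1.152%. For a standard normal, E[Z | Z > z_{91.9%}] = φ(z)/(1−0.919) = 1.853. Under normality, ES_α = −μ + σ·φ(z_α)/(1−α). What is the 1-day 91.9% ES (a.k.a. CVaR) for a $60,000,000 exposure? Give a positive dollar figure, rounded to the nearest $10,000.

ES = 1.152% × 1.853 = 2.135%.
On $60,000,000: 0.02135 × $60,000,000 = $1,281,000.

$1,280,000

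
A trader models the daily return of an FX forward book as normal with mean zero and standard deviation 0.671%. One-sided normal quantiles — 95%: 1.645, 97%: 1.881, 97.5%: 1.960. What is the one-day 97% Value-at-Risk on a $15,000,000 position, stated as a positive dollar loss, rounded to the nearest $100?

VaR = z·σ = 1.881 × 0.671% = 1.262%.
On $15,000,000: 0.01262 × $15,000,000 = $189,300.

$189,300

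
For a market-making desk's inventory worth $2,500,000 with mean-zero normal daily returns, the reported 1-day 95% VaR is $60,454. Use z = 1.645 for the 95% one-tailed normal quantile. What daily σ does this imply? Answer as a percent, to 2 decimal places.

VaR as a fraction: $60,454 / $2,500,000 = 2.418%.
σ = VaR / z = 2.418% / 1.645 = 1.470%.

1.47%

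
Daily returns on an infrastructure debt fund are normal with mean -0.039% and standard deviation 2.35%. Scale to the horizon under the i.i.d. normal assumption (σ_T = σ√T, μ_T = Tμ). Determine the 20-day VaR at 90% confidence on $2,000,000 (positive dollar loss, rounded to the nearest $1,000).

At 90%, z = 1.282.
σ_{20d} = 2.35% × √20 = 10.510%; μ_{20d} = 20 × -0.039% = -0.780%.
VaR = −(-0.780%) + 1.282 × 10.510% = 14.254%.
On $2,000,000: 0.14254 × $2,000,000 = $285,080.

$285,000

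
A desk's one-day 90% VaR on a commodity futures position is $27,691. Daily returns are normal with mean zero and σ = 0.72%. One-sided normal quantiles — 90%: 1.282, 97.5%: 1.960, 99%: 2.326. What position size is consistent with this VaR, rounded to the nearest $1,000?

$3,000,000

VaR as a fraction of value: z·σ = 1.282 × 0.72% = 0.92304%.
Position = $27,691 / 0.0092304 = $2,999,978.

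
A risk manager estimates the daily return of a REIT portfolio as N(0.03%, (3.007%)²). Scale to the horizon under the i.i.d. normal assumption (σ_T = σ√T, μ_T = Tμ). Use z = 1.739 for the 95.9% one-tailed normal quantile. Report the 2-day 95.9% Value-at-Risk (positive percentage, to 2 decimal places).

σ_{2d} = 3.007% × √2 = 4.253%; μ_{2d} = 2 × 0.03% = 0.060%.
VaR = −(0.060%) + 1.739 × 4.253% = 7.336%.

7.34%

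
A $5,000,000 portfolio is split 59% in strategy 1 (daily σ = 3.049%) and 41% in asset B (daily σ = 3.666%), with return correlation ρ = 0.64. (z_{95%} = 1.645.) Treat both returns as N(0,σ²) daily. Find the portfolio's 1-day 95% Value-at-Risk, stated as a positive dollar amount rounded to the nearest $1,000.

σ_p² = 0.59²·3.049² + 0.41²·3.666² + 2·0.64·0.59·0.41·3.049·3.666 = 8.9562 (%²).
σ_p = √8.9562 = 2.993%.
VaR = 1.645 × 2.993% = 4.923%; on $5,000,000 that is $246,150.

$246,000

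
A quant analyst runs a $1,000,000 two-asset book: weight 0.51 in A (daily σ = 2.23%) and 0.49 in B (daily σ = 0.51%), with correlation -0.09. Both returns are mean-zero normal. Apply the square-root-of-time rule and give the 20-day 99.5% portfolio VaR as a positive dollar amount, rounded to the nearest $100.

σ_p = √(0.51²·2.23² + 0.49²·0.51² + 2·-0.09·0.51·0.49·2.23·0.51) = 1.142%.
σ_{20d} = 1.142% × √20 = 5.107%.
z(99.5%) = 2.576.
VaR = 2.576 × 5.107% = 13.156%; on $1,000,000 that is $131,560.

$131,600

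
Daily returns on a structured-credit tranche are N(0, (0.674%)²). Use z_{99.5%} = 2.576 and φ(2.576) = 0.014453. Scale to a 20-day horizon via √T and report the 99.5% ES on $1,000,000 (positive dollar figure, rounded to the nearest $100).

σ_{20d} = 0.674% × √20 = 3.014%.
ES multiplier = φ(z)/(1−α) = 0.014453/0.005 = 2.891.
ES = 3.014% × 2.891 = 8.713%; on $1,000,000: $87,130.

$87,100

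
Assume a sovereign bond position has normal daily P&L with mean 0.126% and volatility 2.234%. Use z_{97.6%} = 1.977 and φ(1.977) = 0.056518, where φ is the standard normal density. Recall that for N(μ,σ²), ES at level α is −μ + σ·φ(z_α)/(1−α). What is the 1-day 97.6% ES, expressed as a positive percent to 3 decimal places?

Tail multiplier: φ(z)/(1−α) = 0.056518 / 0.024 = 2.355.
ES = −(0.126%) + 2.234% × 2.355 = 5.135%.

5.135%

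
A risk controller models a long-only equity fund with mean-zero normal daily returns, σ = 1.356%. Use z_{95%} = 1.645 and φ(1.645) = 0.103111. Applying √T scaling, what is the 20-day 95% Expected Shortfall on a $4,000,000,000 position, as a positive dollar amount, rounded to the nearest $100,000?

$500,200,000

σ_{20d} = 1.356% × √20 = 6.064%.
ES multiplier = φ(z)/(1−α) = 0.103111/0.05 = 2.062.
ES = 6.064% × 2.062 = 12.504%; on $4,000,000,000: $500,160,000.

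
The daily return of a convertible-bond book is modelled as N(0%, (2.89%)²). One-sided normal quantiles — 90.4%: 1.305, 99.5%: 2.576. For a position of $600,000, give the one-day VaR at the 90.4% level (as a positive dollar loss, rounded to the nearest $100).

$22,600

VaR = z·σ = 1.305 × 2.89% = 3.771%.
On $600,000: 0.03771 × $600,000 = $22,626.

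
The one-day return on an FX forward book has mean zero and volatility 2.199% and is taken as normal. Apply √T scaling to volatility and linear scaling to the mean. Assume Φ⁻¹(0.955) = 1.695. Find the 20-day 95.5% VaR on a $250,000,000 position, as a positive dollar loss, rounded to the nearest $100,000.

$41,700,000

σ_{20d} = 2.199% × √20 = 9.834%.
VaR = 1.695 × 9.834% = 16.669%.
On $250,000,000: 0.16669 × $250,000,000 = $41,672,500.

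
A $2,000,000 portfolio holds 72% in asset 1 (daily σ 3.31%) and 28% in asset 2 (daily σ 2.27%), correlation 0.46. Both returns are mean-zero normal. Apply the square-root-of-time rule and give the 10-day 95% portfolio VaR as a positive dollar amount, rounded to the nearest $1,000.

$284,000

σ_p = √(0.72²·3.31² + 0.28²·2.27² + 2·0.46·0.72·0.28·3.31·2.27) = 2.734%.
σ_{10d} = 2.734% × √10 = 8.646%.
z(95%) = 1.645.
VaR = 1.645 × 8.646% = 14.223%; on $2,000,000 that is $284,460.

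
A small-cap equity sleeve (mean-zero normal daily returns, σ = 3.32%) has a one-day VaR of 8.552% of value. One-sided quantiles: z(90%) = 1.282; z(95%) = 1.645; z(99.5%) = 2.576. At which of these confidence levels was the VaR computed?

99.5%

Implied z = VaR/σ = 8.552 / 3.32 = 2.576.
This matches z(99.5%) = 2.576.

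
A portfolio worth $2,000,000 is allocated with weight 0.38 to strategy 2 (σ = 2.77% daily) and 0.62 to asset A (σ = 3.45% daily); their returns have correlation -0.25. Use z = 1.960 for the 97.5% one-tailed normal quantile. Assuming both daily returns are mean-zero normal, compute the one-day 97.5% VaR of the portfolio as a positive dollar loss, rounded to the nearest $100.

$83,700

σ_p² = 0.38²·2.77² + 0.62²·3.45² + 2·-0.25·0.38·0.62·2.77·3.45 = 4.5575 (%²).
σ_p = √4.5575 = 2.135%.
VaR = 1.960 × 2.135% = 4.185%; on $2,000,000 that is $83,700.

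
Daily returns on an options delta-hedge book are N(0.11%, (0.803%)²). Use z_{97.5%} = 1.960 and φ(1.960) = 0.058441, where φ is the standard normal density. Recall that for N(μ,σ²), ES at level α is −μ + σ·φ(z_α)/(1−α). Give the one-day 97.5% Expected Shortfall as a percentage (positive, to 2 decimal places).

1.77%

Tail multiplier: φ(z)/(1−α) = 0.058441 / 0.025 = 2.338.
ES = −(0.11%) + 0.803% × 2.338 = 1.767%.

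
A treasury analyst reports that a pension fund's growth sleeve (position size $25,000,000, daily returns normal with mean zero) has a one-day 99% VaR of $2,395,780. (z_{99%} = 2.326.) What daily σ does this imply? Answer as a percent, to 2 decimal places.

4.12%

VaR as a fraction: $2,395,780 / $25,000,000 = 9.583%.
σ = VaR / z = 9.583% / 2.326 = 4.120%.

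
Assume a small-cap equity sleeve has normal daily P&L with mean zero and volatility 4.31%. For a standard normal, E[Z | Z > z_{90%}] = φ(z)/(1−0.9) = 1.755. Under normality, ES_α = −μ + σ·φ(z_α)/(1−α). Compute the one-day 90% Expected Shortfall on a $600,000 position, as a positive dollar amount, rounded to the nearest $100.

ES = 4.31% × 1.755 = 7.564%.
On $600,000: 0.07564 × $600,000 = $45,384.

$45,400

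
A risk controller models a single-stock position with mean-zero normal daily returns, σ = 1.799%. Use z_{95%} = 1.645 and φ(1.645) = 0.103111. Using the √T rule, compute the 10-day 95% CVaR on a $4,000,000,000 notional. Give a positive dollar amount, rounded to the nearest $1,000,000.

σ_{10d} = 1.799% × √10 = 5.689%.
ES multiplier = φ(z)/(1−α) = 0.103111/0.05 = 2.062.
ES = 5.689% × 2.062 = 11.731%; on $4,000,000,000: $469,240,000.

$469,000,000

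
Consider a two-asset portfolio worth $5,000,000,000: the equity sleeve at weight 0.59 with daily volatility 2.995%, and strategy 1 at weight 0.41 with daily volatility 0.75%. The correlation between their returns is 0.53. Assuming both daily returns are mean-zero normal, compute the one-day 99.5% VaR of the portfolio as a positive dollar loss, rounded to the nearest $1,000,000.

$251,000,000

σ_p² = 0.59²·2.995² + 0.41²·0.75² + 2·0.53·0.59·0.41·2.995·0.75 = 3.7930 (%²).
σ_p = √3.7930 = 1.948%.
At 99.5%, z = 2.576.
VaR = 2.576 × 1.948% = 5.018%; on $5,000,000,000 that is $250,900,000.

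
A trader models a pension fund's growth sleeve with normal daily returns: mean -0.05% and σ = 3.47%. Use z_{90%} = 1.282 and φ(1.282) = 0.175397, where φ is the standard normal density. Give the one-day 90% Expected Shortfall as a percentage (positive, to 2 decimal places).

Tail multiplier: φ(z)/(1−α) = 0.175397 / 0.1 = 1.754.
ES = −(-0.05%) + 3.47% × 1.754 = 6.136%.

6.14%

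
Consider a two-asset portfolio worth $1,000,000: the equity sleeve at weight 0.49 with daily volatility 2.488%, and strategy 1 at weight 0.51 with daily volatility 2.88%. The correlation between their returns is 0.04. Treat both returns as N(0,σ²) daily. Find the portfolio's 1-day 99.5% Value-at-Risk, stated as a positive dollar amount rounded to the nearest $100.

σ_p² = 0.49²·2.488² + 0.51²·2.88² + 2·0.04·0.49·0.51·2.488·2.88 = 3.7869 (%²).
σ_p = √3.7869 = 1.946%.
At 99.5%, z = 2.576.
VaR = 2.576 × 1.946% = 5.013%; on $1,000,000 that is $50,130.

$50,100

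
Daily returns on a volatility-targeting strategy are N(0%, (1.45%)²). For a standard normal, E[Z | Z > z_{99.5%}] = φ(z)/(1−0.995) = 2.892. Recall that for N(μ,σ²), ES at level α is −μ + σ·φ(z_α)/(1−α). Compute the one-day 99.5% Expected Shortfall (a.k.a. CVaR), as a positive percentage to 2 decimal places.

ES = 1.45% × 2.892 = 4.193%.

4.19%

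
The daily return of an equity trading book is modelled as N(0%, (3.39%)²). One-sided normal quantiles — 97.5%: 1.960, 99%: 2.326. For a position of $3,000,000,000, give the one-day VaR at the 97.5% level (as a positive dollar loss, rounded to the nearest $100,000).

VaR = z·σ = 1.960 × 3.39% = 6.644%.
On $3,000,000,000: 0.06644 × $3,000,000,000 = $199,320,000.

$199,300,000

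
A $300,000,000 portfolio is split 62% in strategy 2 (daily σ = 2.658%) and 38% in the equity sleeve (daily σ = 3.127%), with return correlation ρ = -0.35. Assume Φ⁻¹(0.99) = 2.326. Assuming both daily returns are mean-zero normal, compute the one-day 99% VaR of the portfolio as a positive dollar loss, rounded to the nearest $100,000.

σ_p² = 0.62²·2.658² + 0.38²·3.127² + 2·-0.35·0.62·0.38·2.658·3.127 = 2.7570 (%²).
σ_p = √2.7570 = 1.660%.
VaR = 2.326 × 1.660% = 3.861%; on $300,000,000 that is $11,583,000.

$11,600,000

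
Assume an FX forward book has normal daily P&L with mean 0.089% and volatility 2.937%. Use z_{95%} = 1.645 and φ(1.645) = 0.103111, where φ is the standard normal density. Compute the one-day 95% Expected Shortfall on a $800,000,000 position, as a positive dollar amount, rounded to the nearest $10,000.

Tail multiplier: φ(z)/(1−α) = 0.103111 / 0.05 = 2.062.
ES = −(0.089%) + 2.937% × 2.062 = 5.967%.
On $800,000,000: 0.05967 × $800,000,000 = $47,736,000.

$47,740,000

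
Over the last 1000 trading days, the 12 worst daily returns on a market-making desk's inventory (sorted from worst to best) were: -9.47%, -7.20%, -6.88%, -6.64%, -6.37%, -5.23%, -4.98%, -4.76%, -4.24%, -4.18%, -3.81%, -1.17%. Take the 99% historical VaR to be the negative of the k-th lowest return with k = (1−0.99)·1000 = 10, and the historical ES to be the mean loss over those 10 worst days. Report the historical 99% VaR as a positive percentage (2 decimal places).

k = 10; the 10th lowest return is -4.18%, so VaR = 4.18%.

4.18%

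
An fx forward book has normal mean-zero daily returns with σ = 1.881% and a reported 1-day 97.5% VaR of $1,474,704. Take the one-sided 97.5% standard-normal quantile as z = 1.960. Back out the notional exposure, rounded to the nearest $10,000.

$40,000,000

VaR as a fraction of value: z·σ = 1.960 × 1.881% = 3.68676%.
Position = $1,474,704 / 0.0368676 = $40,000,000.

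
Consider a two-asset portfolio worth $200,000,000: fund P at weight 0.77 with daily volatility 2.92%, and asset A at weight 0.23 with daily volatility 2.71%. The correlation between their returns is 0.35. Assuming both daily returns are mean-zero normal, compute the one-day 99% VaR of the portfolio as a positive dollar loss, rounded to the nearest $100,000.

σ_p² = 0.77²·2.92² + 0.23²·2.71² + 2·0.35·0.77·0.23·2.92·2.71 = 6.4248 (%²).
σ_p = √6.4248 = 2.535%.
At 99%, z = 2.326.
VaR = 2.326 × 2.535% = 5.896%; on $200,000,000 that is $11,792,000.

$11,800,000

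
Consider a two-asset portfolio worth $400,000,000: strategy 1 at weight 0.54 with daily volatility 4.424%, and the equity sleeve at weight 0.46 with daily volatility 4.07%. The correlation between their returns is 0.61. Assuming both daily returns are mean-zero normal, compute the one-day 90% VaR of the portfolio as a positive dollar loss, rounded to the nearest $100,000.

σ_p² = 0.54²·4.424² + 0.46²·4.07² + 2·0.61·0.54·0.46·4.424·4.07 = 14.6688 (%²).
σ_p = √14.6688 = 3.830%.
At 90%, z = 1.282.
VaR = 1.282 × 3.830% = 4.910%; on $400,000,000 that is $19,640,000.

$19,600,000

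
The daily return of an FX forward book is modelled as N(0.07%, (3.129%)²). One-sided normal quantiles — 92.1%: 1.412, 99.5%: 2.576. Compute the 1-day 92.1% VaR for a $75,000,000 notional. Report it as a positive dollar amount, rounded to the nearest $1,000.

$3,261,000

VaR = −μ + z·σ = −(0.07%) + 1.412 × 3.129% = 4.348%.
On $75,000,000: 0.04348 × $75,000,000 = $3,261,000.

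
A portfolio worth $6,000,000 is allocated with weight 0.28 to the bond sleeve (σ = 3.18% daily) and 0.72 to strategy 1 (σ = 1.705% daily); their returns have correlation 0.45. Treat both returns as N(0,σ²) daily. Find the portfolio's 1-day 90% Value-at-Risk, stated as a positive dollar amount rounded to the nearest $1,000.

$139,000

σ_p² = 0.28²·3.18² + 0.72²·1.705² + 2·0.45·0.28·0.72·3.18·1.705 = 3.2836 (%²).
σ_p = √3.2836 = 1.812%.
At 90%, z = 1.282.
VaR = 1.282 × 1.812% = 2.323%; on $6,000,000 that is $139,380.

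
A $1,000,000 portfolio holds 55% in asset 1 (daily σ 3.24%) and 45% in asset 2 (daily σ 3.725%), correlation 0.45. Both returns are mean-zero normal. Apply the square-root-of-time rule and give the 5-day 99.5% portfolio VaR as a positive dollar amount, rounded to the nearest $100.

σ_p = √(0.55²·3.24² + 0.45²·3.725² + 2·0.45·0.55·0.45·3.24·3.725) = 2.945%.
σ_{5d} = 2.945% × √5 = 6.585%.
z(99.5%) = 2.576.
VaR = 2.576 × 6.585% = 16.963%; on $1,000,000 that is $169,630.

$169,600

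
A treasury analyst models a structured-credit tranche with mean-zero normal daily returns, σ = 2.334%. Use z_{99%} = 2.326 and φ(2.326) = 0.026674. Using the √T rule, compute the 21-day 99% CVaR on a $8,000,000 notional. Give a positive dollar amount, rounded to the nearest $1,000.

$2,282,000

σ_{21d} = 2.334% × √21 = 10.696%.
ES multiplier = φ(z)/(1−α) = 0.026674/0.01 = 2.667.
ES = 10.696% × 2.667 = 28.526%; on $8,000,000: $2,282,080.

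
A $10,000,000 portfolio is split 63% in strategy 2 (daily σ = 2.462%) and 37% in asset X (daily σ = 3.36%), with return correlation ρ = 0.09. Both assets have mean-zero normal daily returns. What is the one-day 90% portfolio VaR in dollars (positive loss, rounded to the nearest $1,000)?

σ_p² = 0.63²·2.462² + 0.37²·3.36² + 2·0.09·0.63·0.37·2.462·3.36 = 4.2984 (%²).
σ_p = √4.2984 = 2.073%.
At 90%, z = 1.282.
VaR = 1.282 × 2.073% = 2.658%; on $10,000,000 that is $265,800.

$266,000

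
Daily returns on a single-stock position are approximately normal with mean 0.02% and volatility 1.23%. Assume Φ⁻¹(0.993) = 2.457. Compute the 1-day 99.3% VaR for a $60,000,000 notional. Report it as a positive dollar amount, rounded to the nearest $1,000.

VaR = −μ + z·σ = −(0.02%) + 2.457 × 1.23% = 3.002%.
On $60,000,000: 0.03002 × $60,000,000 = $1,801,200.

$1,801,000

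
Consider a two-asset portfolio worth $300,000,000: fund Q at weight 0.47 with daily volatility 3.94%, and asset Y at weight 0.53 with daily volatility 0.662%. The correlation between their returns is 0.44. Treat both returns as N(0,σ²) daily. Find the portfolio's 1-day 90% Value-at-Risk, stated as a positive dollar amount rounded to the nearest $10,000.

σ_p² = 0.47²·3.94² + 0.53²·0.662² + 2·0.44·0.47·0.53·3.94·0.662 = 4.1240 (%²).
σ_p = √4.1240 = 2.031%.
At 90%, z = 1.282.
VaR = 1.282 × 2.031% = 2.604%; on $300,000,000 that is $7,812,000.

$7,810,000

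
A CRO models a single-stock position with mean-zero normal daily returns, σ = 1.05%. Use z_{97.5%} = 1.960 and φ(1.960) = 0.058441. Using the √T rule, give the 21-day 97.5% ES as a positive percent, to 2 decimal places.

σ_{21d} = 1.05% × √21 = 4.812%.
ES multiplier = φ(z)/(1−α) = 0.058441/0.025 = 2.338.
ES = 4.812% × 2.338 = 11.250%.

11.25%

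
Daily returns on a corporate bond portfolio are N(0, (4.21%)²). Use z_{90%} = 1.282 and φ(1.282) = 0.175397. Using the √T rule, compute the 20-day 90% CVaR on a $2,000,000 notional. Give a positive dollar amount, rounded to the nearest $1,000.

σ_{20d} = 4.21% × √20 = 18.828%.
ES multiplier = φ(z)/(1−α) = 0.175397/0.1 = 1.754.
ES = 18.828% × 1.754 = 33.024%; on $2,000,000: $660,480.

$660,000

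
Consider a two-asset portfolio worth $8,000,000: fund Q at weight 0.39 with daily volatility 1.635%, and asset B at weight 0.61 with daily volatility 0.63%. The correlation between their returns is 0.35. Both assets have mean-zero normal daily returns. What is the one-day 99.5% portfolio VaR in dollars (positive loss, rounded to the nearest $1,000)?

$176,000

σ_p² = 0.39²·1.635² + 0.61²·0.63² + 2·0.35·0.39·0.61·1.635·0.63 = 0.7258 (%²).
σ_p = √0.7258 = 0.852%.
At 99.5%, z = 2.576.
VaR = 2.576 × 0.852% = 2.195%; on $8,000,000 that is $175,600.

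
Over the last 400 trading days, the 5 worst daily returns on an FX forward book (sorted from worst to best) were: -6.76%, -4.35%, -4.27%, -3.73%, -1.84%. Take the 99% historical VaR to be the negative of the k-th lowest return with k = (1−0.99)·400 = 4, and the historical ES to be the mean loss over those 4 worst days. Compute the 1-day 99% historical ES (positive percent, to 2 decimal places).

4.78%

The 4 worst returns sum to -19.11%.
ES = −(-19.11%) / 4 = 4.7775% ≈ 4.78%.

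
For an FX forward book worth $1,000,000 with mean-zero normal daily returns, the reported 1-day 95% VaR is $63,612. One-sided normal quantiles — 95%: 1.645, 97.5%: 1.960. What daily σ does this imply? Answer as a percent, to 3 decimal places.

VaR as a fraction: $63,612 / $1,000,000 = 6.361%.
σ = VaR / z = 6.361% / 1.645 = 3.867%.

3.867%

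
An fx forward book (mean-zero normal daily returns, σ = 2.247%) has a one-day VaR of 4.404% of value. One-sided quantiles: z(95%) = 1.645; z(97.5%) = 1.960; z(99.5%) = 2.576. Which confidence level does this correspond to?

97.5%

Implied z = VaR/σ = 4.404 / 2.247 = 1.960.
This matches z(97.5%) = 1.960.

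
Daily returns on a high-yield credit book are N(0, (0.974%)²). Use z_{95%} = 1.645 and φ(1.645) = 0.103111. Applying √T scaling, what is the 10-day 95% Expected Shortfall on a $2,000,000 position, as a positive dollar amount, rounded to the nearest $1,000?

$127,000

σ_{10d} = 0.974% × √10 = 3.080%.
ES multiplier = φ(z)/(1−α) = 0.103111/0.05 = 2.062.
ES = 3.080% × 2.062 = 6.351%; on $2,000,000: $127,020.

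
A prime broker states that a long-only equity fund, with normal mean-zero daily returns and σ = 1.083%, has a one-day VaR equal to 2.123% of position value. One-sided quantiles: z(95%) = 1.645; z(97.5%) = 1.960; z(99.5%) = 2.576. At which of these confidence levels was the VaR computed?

Implied z = VaR/σ = 2.123 / 1.083 = 1.960.
This matches z(97.5%) = 1.960.

97.5%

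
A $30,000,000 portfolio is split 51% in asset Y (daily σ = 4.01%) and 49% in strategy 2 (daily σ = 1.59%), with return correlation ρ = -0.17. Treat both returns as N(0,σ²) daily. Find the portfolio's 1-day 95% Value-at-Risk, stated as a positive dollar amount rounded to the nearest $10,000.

σ_p² = 0.51²·4.01² + 0.49²·1.59² + 2·-0.17·0.51·0.49·4.01·1.59 = 4.2477 (%²).
σ_p = √4.2477 = 2.061%.
At 95%, z = 1.645.
VaR = 1.645 × 2.061% = 3.390%; on $30,000,000 that is $1,017,000.

$1,020,000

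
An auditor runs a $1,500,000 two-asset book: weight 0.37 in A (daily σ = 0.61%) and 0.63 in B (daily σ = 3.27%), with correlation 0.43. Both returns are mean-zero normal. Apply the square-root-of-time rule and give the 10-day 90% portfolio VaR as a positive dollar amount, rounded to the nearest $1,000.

σ_p = √(0.37²·0.61² + 0.63²·3.27² + 2·0.43·0.37·0.63·0.61·3.27) = 2.167%.
σ_{10d} = 2.167% × √10 = 6.853%.
z(90%) = 1.282.
VaR = 1.282 × 6.853% = 8.786%; on $1,500,000 that is $131,790.

$132,000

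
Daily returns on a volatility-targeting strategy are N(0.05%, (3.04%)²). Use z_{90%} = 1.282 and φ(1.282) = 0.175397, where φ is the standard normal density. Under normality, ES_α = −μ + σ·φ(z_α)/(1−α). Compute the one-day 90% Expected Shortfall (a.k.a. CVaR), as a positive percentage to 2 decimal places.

5.28%

Tail multiplier: φ(z)/(1−α) = 0.175397 / 0.1 = 1.754.
ES = −(0.05%) + 3.04% × 1.754 = 5.282%.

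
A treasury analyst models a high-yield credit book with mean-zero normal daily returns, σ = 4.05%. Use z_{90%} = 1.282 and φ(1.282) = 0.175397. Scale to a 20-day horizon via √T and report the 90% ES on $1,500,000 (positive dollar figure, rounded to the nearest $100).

$476,500

σ_{20d} = 4.05% × √20 = 18.112%.
ES multiplier = φ(z)/(1−α) = 0.175397/0.1 = 1.754.
ES = 18.112% × 1.754 = 31.768%; on $1,500,000: $476,520.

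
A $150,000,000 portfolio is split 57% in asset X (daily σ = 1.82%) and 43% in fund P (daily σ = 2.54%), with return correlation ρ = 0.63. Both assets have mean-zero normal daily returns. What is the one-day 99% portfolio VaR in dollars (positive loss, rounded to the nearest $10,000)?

$6,710,000

σ_p² = 0.57²·1.82² + 0.43²·2.54² + 2·0.63·0.57·0.43·1.82·2.54 = 3.6967 (%²).
σ_p = √3.6967 = 1.923%.
At 99%, z = 2.326.
VaR = 2.326 × 1.923% = 4.473%; on $150,000,000 that is $6,709,500.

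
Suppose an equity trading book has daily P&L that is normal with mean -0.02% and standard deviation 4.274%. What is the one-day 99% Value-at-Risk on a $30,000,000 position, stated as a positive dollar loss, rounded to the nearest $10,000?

$2,990,000

At 99% one-sided, z = 2.326.
VaR = −μ + z·σ = −(-0.02%) + 2.326 × 4.274% = 9.961%.
On $30,000,000: 0.09961 × $30,000,000 = $2,988,300.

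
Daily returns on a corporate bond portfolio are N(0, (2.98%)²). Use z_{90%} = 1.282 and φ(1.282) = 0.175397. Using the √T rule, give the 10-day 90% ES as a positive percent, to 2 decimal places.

16.53%

σ_{10d} = 2.98% × √10 = 9.424%.
ES multiplier = φ(z)/(1−α) = 0.175397/0.1 = 1.754.
ES = 9.424% × 1.754 = 16.530%.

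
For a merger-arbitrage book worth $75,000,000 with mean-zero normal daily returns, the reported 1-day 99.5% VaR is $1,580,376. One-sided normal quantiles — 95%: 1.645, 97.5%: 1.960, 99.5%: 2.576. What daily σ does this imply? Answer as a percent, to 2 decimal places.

VaR as a fraction: $1,580,376 / $75,000,000 = 2.107%.
σ = VaR / z = 2.107% / 2.576 = 0.818%.

0.82%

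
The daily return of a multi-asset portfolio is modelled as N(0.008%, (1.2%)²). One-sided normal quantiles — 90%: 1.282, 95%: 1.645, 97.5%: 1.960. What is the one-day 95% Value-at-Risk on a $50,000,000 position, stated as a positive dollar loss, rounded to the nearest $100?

VaR = −μ + z·σ = −(0.008%) + 1.645 × 1.2% = 1.966%.
On $50,000,000: 0.01966 × $50,000,000 = $983,000.

$983,000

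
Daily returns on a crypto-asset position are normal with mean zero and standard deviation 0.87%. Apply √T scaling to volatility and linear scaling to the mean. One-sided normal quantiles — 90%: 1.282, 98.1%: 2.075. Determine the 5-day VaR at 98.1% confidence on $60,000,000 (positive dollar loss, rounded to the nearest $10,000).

σ_{5d} = 0.87% × √5 = 1.945%.
VaR = 2.075 × 1.945% = 4.036%.
On $60,000,000: 0.04036 × $60,000,000 = $2,421,600.

$2,420,000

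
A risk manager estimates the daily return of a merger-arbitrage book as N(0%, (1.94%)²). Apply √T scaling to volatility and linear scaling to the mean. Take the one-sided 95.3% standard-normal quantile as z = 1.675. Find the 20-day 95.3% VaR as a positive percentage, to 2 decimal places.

σ_{20d} = 1.94% × √20 = 8.676%.
VaR = 1.675 × 8.676% = 14.532%.

14.53%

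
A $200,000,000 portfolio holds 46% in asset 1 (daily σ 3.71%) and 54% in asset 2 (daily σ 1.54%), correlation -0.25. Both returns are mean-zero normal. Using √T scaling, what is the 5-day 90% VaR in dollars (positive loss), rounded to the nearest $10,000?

σ_p = √(0.46²·3.71² + 0.54²·1.54² + 2·-0.25·0.46·0.54·3.71·1.54) = 1.701%.
σ_{5d} = 1.701% × √5 = 3.804%.
z(90%) = 1.282.
VaR = 1.282 × 3.804% = 4.877%; on $200,000,000 that is $9,754,000.

$9,750,000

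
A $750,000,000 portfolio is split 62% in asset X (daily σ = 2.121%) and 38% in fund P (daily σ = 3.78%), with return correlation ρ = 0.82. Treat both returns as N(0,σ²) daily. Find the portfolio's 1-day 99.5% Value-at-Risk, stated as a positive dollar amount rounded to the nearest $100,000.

$50,700,000

σ_p² = 0.62²·2.121² + 0.38²·3.78² + 2·0.82·0.62·0.38·2.121·3.78 = 6.8903 (%²).
σ_p = √6.8903 = 2.625%.
At 99.5%, z = 2.576.
VaR = 2.576 × 2.625% = 6.762%; on $750,000,000 that is $50,715,000.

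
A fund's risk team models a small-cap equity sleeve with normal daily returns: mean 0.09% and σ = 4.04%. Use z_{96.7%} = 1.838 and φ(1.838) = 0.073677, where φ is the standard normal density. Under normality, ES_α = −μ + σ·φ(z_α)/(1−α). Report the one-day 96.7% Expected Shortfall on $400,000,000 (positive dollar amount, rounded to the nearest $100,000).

Tail multiplier: φ(z)/(1−α) = 0.073677 / 0.033 = 2.233.
ES = −(0.09%) + 4.04% × 2.233 = 8.931%.
On $400,000,000: 0.08931 × $400,000,000 = $35,724,000.

$35,700,000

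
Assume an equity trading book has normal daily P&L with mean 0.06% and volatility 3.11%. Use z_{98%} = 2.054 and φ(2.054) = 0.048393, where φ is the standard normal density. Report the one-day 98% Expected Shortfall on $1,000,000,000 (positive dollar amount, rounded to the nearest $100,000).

$74,700,000

Tail multiplier: φ(z)/(1−α) = 0.048393 / 0.02 = 2.420.
ES = −(0.06%) + 3.11% × 2.420 = 7.466%.
On $1,000,000,000: 0.07466 × $1,000,000,000 = $74,660,000.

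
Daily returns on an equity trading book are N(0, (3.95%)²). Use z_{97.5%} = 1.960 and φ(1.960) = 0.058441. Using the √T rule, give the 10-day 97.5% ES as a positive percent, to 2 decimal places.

σ_{10d} = 3.95% × √10 = 12.491%.
ES multiplier = φ(z)/(1−α) = 0.058441/0.025 = 2.338.
ES = 12.491% × 2.338 = 29.204%.

29.20%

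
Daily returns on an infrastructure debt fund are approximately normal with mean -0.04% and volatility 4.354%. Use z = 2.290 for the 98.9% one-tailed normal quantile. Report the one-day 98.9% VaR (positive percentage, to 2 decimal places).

VaR = −μ + z·σ = −(-0.04%) + 2.290 × 4.354% = 10.011%.

10.01%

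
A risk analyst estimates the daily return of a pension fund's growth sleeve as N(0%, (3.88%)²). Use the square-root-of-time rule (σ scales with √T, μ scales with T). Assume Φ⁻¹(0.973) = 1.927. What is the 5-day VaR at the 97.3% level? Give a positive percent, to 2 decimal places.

16.72%

σ_{5d} = 3.88% × √5 = 8.676%.
VaR = 1.927 × 8.676% = 16.719%.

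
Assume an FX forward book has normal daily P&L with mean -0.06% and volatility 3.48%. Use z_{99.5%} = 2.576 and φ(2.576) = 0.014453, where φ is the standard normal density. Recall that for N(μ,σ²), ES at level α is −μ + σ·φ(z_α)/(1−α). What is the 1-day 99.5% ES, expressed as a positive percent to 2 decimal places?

Tail multiplier: φ(z)/(1−α) = 0.014453 / 0.005 = 2.891.
ES = −(-0.06%) + 3.48% × 2.891 = 10.121%.

10.12%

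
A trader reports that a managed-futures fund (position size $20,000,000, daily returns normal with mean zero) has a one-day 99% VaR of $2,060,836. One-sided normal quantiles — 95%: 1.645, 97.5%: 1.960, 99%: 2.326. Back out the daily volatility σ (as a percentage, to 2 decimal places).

VaR as a fraction: $2,060,836 / $20,000,000 = 10.304%.
σ = VaR / z = 10.304% / 2.326 = 4.430%.

4.43%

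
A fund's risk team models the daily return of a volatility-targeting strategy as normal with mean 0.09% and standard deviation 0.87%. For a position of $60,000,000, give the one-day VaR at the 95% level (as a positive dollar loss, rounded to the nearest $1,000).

At 95% one-sided, z = 1.645.
VaR = −μ + z·σ = −(0.09%) + 1.645 × 0.87% = 1.341%.
On $60,000,000: 0.01341 × $60,000,000 = $804,600.

$805,000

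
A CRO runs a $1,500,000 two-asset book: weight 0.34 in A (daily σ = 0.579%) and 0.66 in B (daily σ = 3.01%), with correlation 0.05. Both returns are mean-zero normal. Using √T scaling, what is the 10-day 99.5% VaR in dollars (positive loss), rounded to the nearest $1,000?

$245,000

σ_p = √(0.34²·0.579² + 0.66²·3.01² + 2·0.05·0.34·0.66·0.579·3.01) = 2.006%.
σ_{10d} = 2.006% × √10 = 6.344%.
z(99.5%) = 2.576.
VaR = 2.576 × 6.344% = 16.342%; on $1,500,000 that is $245,130.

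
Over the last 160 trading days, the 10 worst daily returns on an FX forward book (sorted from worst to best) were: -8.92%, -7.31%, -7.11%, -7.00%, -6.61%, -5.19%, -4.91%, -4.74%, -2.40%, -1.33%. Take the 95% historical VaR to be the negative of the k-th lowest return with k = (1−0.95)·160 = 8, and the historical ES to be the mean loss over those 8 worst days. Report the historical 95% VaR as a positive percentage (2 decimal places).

k = 8; the 8th lowest return is -4.74%, so VaR = 4.74%.

4.74%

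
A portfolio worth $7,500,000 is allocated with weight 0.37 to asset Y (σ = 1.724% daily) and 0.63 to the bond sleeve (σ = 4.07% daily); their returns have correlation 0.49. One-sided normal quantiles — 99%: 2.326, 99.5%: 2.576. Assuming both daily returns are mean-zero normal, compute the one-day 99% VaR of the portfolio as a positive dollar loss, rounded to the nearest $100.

σ_p² = 0.37²·1.724² + 0.63²·4.07² + 2·0.49·0.37·0.63·1.724·4.07 = 8.5844 (%²).
σ_p = √8.5844 = 2.930%.
VaR = 2.326 × 2.930% = 6.815%; on $7,500,000 that is $511,125.

$511,100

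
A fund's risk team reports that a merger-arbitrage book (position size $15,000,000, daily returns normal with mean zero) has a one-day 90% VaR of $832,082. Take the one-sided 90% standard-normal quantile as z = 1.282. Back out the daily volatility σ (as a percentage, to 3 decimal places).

VaR as a fraction: $832,082 / $15,000,000 = 5.547%.
σ = VaR / z = 5.547% / 1.282 = 4.327%.

4.327%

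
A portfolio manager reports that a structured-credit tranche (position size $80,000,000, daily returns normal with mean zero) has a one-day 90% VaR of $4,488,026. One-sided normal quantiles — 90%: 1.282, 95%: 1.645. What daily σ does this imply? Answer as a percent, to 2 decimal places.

4.38%

VaR as a fraction: $4,488,026 / $80,000,000 = 5.610%.
σ = VaR / z = 5.610% / 1.282 = 4.376%.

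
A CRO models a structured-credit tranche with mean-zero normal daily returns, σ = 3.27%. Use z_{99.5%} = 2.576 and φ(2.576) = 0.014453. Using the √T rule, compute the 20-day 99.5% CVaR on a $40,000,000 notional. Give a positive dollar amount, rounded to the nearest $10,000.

σ_{20d} = 3.27% × √20 = 14.624%.
ES multiplier = φ(z)/(1−α) = 0.014453/0.005 = 2.891.
ES = 14.624% × 2.891 = 42.278%; on $40,000,000: $16,911,200.

$16,910,000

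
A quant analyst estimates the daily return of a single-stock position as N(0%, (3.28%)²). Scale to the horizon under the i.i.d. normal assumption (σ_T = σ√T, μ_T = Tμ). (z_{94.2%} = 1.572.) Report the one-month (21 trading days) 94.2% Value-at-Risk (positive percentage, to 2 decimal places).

σ_{21d} = 3.28% × √21 = 15.031%.
VaR = 1.572 × 15.031% = 23.629%.

23.63%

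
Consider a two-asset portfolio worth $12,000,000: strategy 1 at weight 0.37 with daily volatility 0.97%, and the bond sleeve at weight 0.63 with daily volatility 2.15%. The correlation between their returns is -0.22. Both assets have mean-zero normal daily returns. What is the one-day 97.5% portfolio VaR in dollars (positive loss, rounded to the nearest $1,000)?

σ_p² = 0.37²·0.97² + 0.63²·2.15² + 2·-0.22·0.37·0.63·0.97·2.15 = 1.7496 (%²).
σ_p = √1.7496 = 1.323%.
At 97.5%, z = 1.960.
VaR = 1.960 × 1.323% = 2.593%; on $12,000,000 that is $311,160.

$311,000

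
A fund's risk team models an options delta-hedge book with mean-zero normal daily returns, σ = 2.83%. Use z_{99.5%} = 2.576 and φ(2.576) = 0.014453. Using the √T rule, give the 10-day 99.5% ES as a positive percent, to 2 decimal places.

25.87%

σ_{10d} = 2.83% × √10 = 8.949%.
ES multiplier = φ(z)/(1−α) = 0.014453/0.005 = 2.891.
ES = 8.949% × 2.891 = 25.872%.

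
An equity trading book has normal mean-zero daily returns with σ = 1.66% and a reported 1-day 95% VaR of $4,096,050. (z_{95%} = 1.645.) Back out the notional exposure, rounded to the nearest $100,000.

$150,000,000

VaR as a fraction of value: z·σ = 1.645 × 1.66% = 2.7307%.
Position = $4,096,050 / 0.027307 = $150,000,000.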